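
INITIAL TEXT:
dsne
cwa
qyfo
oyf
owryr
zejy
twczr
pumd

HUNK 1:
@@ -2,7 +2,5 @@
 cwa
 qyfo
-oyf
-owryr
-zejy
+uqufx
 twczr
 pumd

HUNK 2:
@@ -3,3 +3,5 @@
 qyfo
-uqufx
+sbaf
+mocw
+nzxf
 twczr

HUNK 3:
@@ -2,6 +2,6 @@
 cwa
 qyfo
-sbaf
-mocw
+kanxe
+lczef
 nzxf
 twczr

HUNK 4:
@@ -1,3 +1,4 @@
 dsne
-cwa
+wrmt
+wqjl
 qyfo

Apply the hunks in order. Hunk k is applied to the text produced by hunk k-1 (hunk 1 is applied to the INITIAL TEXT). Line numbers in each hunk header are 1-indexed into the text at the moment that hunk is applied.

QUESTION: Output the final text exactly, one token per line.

Hunk 1: at line 2 remove [oyf,owryr,zejy] add [uqufx] -> 6 lines: dsne cwa qyfo uqufx twczr pumd
Hunk 2: at line 3 remove [uqufx] add [sbaf,mocw,nzxf] -> 8 lines: dsne cwa qyfo sbaf mocw nzxf twczr pumd
Hunk 3: at line 2 remove [sbaf,mocw] add [kanxe,lczef] -> 8 lines: dsne cwa qyfo kanxe lczef nzxf twczr pumd
Hunk 4: at line 1 remove [cwa] add [wrmt,wqjl] -> 9 lines: dsne wrmt wqjl qyfo kanxe lczef nzxf twczr pumd

Answer: dsne
wrmt
wqjl
qyfo
kanxe
lczef
nzxf
twczr
pumd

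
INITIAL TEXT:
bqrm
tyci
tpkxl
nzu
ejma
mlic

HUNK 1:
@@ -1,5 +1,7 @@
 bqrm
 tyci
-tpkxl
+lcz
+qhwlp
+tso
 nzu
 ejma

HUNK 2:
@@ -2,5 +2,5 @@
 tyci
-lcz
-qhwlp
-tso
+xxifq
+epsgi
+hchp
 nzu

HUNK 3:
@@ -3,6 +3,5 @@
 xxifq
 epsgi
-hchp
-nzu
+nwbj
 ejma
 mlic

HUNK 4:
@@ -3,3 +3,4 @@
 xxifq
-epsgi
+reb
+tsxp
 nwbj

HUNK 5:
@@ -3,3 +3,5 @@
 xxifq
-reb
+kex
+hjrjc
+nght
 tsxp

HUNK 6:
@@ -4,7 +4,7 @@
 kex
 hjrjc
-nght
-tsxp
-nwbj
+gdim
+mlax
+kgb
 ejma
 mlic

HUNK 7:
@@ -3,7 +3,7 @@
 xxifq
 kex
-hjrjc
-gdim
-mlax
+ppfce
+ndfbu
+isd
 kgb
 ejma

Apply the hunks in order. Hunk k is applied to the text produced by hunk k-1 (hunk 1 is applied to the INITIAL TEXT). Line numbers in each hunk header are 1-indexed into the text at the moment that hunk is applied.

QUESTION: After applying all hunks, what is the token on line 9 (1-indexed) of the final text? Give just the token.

Hunk 1: at line 1 remove [tpkxl] add [lcz,qhwlp,tso] -> 8 lines: bqrm tyci lcz qhwlp tso nzu ejma mlic
Hunk 2: at line 2 remove [lcz,qhwlp,tso] add [xxifq,epsgi,hchp] -> 8 lines: bqrm tyci xxifq epsgi hchp nzu ejma mlic
Hunk 3: at line 3 remove [hchp,nzu] add [nwbj] -> 7 lines: bqrm tyci xxifq epsgi nwbj ejma mlic
Hunk 4: at line 3 remove [epsgi] add [reb,tsxp] -> 8 lines: bqrm tyci xxifq reb tsxp nwbj ejma mlic
Hunk 5: at line 3 remove [reb] add [kex,hjrjc,nght] -> 10 lines: bqrm tyci xxifq kex hjrjc nght tsxp nwbj ejma mlic
Hunk 6: at line 4 remove [nght,tsxp,nwbj] add [gdim,mlax,kgb] -> 10 lines: bqrm tyci xxifq kex hjrjc gdim mlax kgb ejma mlic
Hunk 7: at line 3 remove [hjrjc,gdim,mlax] add [ppfce,ndfbu,isd] -> 10 lines: bqrm tyci xxifq kex ppfce ndfbu isd kgb ejma mlic
Final line 9: ejma

Answer: ejma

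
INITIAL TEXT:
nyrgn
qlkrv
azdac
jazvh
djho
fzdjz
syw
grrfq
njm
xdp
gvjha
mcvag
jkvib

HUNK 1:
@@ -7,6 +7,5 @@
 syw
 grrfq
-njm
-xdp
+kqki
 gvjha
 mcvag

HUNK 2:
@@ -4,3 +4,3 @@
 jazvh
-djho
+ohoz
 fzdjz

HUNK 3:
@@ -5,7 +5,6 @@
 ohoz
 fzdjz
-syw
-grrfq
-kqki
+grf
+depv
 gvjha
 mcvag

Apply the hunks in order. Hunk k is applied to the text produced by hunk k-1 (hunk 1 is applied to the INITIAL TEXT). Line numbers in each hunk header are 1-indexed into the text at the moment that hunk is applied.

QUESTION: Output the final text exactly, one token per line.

Hunk 1: at line 7 remove [njm,xdp] add [kqki] -> 12 lines: nyrgn qlkrv azdac jazvh djho fzdjz syw grrfq kqki gvjha mcvag jkvib
Hunk 2: at line 4 remove [djho] add [ohoz] -> 12 lines: nyrgn qlkrv azdac jazvh ohoz fzdjz syw grrfq kqki gvjha mcvag jkvib
Hunk 3: at line 5 remove [syw,grrfq,kqki] add [grf,depv] -> 11 lines: nyrgn qlkrv azdac jazvh ohoz fzdjz grf depv gvjha mcvag jkvib

Answer: nyrgn
qlkrv
azdac
jazvh
ohoz
fzdjz
grf
depv
gvjha
mcvag
jkvib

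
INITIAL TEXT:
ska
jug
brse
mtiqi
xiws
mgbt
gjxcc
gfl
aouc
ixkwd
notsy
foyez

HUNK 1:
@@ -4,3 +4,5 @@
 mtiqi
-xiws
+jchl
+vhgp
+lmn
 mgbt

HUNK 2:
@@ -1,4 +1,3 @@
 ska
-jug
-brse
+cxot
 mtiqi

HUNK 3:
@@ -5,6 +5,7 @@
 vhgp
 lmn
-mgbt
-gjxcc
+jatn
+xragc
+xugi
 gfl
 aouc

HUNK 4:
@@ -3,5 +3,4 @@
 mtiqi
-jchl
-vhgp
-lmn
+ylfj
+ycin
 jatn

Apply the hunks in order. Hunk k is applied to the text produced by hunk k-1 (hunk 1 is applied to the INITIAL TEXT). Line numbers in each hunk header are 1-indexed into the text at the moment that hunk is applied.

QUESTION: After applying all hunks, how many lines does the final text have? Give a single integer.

Answer: 13

Derivation:
Hunk 1: at line 4 remove [xiws] add [jchl,vhgp,lmn] -> 14 lines: ska jug brse mtiqi jchl vhgp lmn mgbt gjxcc gfl aouc ixkwd notsy foyez
Hunk 2: at line 1 remove [jug,brse] add [cxot] -> 13 lines: ska cxot mtiqi jchl vhgp lmn mgbt gjxcc gfl aouc ixkwd notsy foyez
Hunk 3: at line 5 remove [mgbt,gjxcc] add [jatn,xragc,xugi] -> 14 lines: ska cxot mtiqi jchl vhgp lmn jatn xragc xugi gfl aouc ixkwd notsy foyez
Hunk 4: at line 3 remove [jchl,vhgp,lmn] add [ylfj,ycin] -> 13 lines: ska cxot mtiqi ylfj ycin jatn xragc xugi gfl aouc ixkwd notsy foyez
Final line count: 13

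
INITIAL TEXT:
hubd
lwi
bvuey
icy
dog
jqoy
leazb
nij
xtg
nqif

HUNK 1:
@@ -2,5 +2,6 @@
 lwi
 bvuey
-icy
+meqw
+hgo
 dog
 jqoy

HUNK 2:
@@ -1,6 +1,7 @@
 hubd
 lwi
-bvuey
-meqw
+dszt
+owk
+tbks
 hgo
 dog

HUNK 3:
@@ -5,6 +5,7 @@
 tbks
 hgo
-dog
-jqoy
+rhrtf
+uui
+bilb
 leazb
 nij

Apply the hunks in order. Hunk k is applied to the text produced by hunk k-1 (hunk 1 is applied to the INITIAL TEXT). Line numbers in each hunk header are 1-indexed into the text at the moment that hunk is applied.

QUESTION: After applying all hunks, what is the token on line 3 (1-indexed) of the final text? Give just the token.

Answer: dszt

Derivation:
Hunk 1: at line 2 remove [icy] add [meqw,hgo] -> 11 lines: hubd lwi bvuey meqw hgo dog jqoy leazb nij xtg nqif
Hunk 2: at line 1 remove [bvuey,meqw] add [dszt,owk,tbks] -> 12 lines: hubd lwi dszt owk tbks hgo dog jqoy leazb nij xtg nqif
Hunk 3: at line 5 remove [dog,jqoy] add [rhrtf,uui,bilb] -> 13 lines: hubd lwi dszt owk tbks hgo rhrtf uui bilb leazb nij xtg nqif
Final line 3: dszt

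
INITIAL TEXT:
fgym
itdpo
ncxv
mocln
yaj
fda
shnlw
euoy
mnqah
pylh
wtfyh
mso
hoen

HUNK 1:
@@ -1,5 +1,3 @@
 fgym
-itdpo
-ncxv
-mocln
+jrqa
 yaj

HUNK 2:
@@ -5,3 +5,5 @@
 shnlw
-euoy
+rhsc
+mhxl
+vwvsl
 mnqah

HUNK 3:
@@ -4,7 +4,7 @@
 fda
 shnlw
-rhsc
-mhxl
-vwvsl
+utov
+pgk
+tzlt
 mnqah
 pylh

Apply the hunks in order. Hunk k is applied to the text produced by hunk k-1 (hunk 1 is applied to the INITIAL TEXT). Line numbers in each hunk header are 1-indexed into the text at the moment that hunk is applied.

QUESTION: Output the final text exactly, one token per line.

Answer: fgym
jrqa
yaj
fda
shnlw
utov
pgk
tzlt
mnqah
pylh
wtfyh
mso
hoen

Derivation:
Hunk 1: at line 1 remove [itdpo,ncxv,mocln] add [jrqa] -> 11 lines: fgym jrqa yaj fda shnlw euoy mnqah pylh wtfyh mso hoen
Hunk 2: at line 5 remove [euoy] add [rhsc,mhxl,vwvsl] -> 13 lines: fgym jrqa yaj fda shnlw rhsc mhxl vwvsl mnqah pylh wtfyh mso hoen
Hunk 3: at line 4 remove [rhsc,mhxl,vwvsl] add [utov,pgk,tzlt] -> 13 lines: fgym jrqa yaj fda shnlw utov pgk tzlt mnqah pylh wtfyh mso hoen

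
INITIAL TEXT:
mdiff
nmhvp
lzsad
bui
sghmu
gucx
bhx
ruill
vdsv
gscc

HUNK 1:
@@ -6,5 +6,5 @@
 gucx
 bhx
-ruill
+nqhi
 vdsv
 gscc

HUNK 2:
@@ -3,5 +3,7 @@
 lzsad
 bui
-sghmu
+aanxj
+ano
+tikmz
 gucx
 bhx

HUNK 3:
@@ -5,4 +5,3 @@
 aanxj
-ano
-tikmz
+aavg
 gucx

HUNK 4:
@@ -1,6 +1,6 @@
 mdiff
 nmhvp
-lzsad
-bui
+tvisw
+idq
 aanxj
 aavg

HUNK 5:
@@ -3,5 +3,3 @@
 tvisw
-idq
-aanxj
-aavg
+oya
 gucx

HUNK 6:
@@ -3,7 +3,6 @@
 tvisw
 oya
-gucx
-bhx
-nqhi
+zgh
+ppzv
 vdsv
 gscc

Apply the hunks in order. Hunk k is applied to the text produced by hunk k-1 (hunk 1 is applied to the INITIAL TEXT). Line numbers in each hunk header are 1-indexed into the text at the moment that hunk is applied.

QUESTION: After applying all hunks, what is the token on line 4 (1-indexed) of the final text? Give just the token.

Hunk 1: at line 6 remove [ruill] add [nqhi] -> 10 lines: mdiff nmhvp lzsad bui sghmu gucx bhx nqhi vdsv gscc
Hunk 2: at line 3 remove [sghmu] add [aanxj,ano,tikmz] -> 12 lines: mdiff nmhvp lzsad bui aanxj ano tikmz gucx bhx nqhi vdsv gscc
Hunk 3: at line 5 remove [ano,tikmz] add [aavg] -> 11 lines: mdiff nmhvp lzsad bui aanxj aavg gucx bhx nqhi vdsv gscc
Hunk 4: at line 1 remove [lzsad,bui] add [tvisw,idq] -> 11 lines: mdiff nmhvp tvisw idq aanxj aavg gucx bhx nqhi vdsv gscc
Hunk 5: at line 3 remove [idq,aanxj,aavg] add [oya] -> 9 lines: mdiff nmhvp tvisw oya gucx bhx nqhi vdsv gscc
Hunk 6: at line 3 remove [gucx,bhx,nqhi] add [zgh,ppzv] -> 8 lines: mdiff nmhvp tvisw oya zgh ppzv vdsv gscc
Final line 4: oya

Answer: oya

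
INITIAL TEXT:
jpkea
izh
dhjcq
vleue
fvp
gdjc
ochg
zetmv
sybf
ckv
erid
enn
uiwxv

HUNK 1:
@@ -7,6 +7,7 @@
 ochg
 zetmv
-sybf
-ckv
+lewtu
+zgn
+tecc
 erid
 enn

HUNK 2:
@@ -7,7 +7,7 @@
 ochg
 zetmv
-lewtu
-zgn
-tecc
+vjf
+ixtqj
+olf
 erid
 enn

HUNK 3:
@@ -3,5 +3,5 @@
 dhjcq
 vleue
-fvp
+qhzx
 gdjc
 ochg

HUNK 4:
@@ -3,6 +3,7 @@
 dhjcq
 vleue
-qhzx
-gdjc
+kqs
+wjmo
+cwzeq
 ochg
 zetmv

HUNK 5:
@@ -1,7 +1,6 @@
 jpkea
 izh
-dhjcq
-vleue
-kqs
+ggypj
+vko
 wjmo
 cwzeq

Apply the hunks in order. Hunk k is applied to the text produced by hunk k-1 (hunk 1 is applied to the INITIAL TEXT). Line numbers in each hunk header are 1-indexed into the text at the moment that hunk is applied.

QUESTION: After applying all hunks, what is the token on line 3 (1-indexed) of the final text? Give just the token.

Answer: ggypj

Derivation:
Hunk 1: at line 7 remove [sybf,ckv] add [lewtu,zgn,tecc] -> 14 lines: jpkea izh dhjcq vleue fvp gdjc ochg zetmv lewtu zgn tecc erid enn uiwxv
Hunk 2: at line 7 remove [lewtu,zgn,tecc] add [vjf,ixtqj,olf] -> 14 lines: jpkea izh dhjcq vleue fvp gdjc ochg zetmv vjf ixtqj olf erid enn uiwxv
Hunk 3: at line 3 remove [fvp] add [qhzx] -> 14 lines: jpkea izh dhjcq vleue qhzx gdjc ochg zetmv vjf ixtqj olf erid enn uiwxv
Hunk 4: at line 3 remove [qhzx,gdjc] add [kqs,wjmo,cwzeq] -> 15 lines: jpkea izh dhjcq vleue kqs wjmo cwzeq ochg zetmv vjf ixtqj olf erid enn uiwxv
Hunk 5: at line 1 remove [dhjcq,vleue,kqs] add [ggypj,vko] -> 14 lines: jpkea izh ggypj vko wjmo cwzeq ochg zetmv vjf ixtqj olf erid enn uiwxv
Final line 3: ggypj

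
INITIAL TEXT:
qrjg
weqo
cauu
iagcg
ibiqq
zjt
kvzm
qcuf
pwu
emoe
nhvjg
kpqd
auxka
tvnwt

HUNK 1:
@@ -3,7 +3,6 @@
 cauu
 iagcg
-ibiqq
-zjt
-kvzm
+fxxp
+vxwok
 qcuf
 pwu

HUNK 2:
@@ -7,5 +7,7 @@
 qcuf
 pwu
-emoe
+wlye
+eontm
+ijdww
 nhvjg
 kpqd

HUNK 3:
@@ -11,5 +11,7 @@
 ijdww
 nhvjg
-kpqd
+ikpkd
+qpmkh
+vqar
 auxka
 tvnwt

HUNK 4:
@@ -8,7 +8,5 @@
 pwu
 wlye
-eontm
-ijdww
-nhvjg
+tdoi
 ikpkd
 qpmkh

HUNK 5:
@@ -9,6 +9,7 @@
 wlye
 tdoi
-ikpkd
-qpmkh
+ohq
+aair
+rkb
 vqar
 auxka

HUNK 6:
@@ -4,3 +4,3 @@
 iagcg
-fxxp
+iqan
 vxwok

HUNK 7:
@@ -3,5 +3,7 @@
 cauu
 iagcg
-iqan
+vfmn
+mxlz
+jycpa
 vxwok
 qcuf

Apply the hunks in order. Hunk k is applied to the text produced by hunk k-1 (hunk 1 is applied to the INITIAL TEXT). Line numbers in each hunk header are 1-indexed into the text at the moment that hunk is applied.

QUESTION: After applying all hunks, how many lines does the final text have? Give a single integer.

Answer: 18

Derivation:
Hunk 1: at line 3 remove [ibiqq,zjt,kvzm] add [fxxp,vxwok] -> 13 lines: qrjg weqo cauu iagcg fxxp vxwok qcuf pwu emoe nhvjg kpqd auxka tvnwt
Hunk 2: at line 7 remove [emoe] add [wlye,eontm,ijdww] -> 15 lines: qrjg weqo cauu iagcg fxxp vxwok qcuf pwu wlye eontm ijdww nhvjg kpqd auxka tvnwt
Hunk 3: at line 11 remove [kpqd] add [ikpkd,qpmkh,vqar] -> 17 lines: qrjg weqo cauu iagcg fxxp vxwok qcuf pwu wlye eontm ijdww nhvjg ikpkd qpmkh vqar auxka tvnwt
Hunk 4: at line 8 remove [eontm,ijdww,nhvjg] add [tdoi] -> 15 lines: qrjg weqo cauu iagcg fxxp vxwok qcuf pwu wlye tdoi ikpkd qpmkh vqar auxka tvnwt
Hunk 5: at line 9 remove [ikpkd,qpmkh] add [ohq,aair,rkb] -> 16 lines: qrjg weqo cauu iagcg fxxp vxwok qcuf pwu wlye tdoi ohq aair rkb vqar auxka tvnwt
Hunk 6: at line 4 remove [fxxp] add [iqan] -> 16 lines: qrjg weqo cauu iagcg iqan vxwok qcuf pwu wlye tdoi ohq aair rkb vqar auxka tvnwt
Hunk 7: at line 3 remove [iqan] add [vfmn,mxlz,jycpa] -> 18 lines: qrjg weqo cauu iagcg vfmn mxlz jycpa vxwok qcuf pwu wlye tdoi ohq aair rkb vqar auxka tvnwt
Final line count: 18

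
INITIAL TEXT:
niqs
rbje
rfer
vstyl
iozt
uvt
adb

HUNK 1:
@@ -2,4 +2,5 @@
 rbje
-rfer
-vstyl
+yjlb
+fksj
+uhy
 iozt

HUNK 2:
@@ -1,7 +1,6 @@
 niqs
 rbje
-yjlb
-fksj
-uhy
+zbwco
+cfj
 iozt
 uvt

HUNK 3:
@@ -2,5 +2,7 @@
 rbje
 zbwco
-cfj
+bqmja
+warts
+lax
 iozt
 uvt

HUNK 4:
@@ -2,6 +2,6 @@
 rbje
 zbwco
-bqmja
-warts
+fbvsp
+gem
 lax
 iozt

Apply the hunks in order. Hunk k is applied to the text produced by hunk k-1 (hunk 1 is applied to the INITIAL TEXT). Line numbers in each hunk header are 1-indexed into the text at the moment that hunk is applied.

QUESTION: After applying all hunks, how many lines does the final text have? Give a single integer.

Hunk 1: at line 2 remove [rfer,vstyl] add [yjlb,fksj,uhy] -> 8 lines: niqs rbje yjlb fksj uhy iozt uvt adb
Hunk 2: at line 1 remove [yjlb,fksj,uhy] add [zbwco,cfj] -> 7 lines: niqs rbje zbwco cfj iozt uvt adb
Hunk 3: at line 2 remove [cfj] add [bqmja,warts,lax] -> 9 lines: niqs rbje zbwco bqmja warts lax iozt uvt adb
Hunk 4: at line 2 remove [bqmja,warts] add [fbvsp,gem] -> 9 lines: niqs rbje zbwco fbvsp gem lax iozt uvt adb
Final line count: 9

Answer: 9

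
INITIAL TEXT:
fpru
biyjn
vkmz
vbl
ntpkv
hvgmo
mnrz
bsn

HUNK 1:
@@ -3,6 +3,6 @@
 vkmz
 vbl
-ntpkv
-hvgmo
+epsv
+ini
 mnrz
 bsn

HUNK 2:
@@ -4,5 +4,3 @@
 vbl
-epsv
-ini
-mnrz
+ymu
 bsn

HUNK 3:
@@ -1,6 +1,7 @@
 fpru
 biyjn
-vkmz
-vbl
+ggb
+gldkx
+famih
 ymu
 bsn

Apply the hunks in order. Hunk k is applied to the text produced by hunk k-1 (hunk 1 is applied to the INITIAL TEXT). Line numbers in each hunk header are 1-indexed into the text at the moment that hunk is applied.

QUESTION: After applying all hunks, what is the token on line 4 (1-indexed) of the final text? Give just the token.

Answer: gldkx

Derivation:
Hunk 1: at line 3 remove [ntpkv,hvgmo] add [epsv,ini] -> 8 lines: fpru biyjn vkmz vbl epsv ini mnrz bsn
Hunk 2: at line 4 remove [epsv,ini,mnrz] add [ymu] -> 6 lines: fpru biyjn vkmz vbl ymu bsn
Hunk 3: at line 1 remove [vkmz,vbl] add [ggb,gldkx,famih] -> 7 lines: fpru biyjn ggb gldkx famih ymu bsn
Final line 4: gldkx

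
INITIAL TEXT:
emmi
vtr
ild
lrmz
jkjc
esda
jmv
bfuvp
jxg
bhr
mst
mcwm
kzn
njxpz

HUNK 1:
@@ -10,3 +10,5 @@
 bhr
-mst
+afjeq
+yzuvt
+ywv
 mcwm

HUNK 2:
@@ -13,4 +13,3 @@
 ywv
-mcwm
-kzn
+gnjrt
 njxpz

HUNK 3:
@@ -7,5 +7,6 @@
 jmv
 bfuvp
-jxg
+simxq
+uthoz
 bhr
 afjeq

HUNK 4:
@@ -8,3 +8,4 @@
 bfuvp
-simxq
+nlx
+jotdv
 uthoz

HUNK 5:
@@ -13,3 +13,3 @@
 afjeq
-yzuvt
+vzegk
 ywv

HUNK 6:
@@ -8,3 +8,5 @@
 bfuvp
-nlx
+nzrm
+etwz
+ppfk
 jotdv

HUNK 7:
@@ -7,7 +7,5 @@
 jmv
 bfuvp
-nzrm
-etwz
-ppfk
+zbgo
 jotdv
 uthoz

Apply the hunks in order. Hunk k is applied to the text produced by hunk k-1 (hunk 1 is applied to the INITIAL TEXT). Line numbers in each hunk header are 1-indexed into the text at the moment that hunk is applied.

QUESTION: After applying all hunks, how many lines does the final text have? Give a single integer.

Answer: 17

Derivation:
Hunk 1: at line 10 remove [mst] add [afjeq,yzuvt,ywv] -> 16 lines: emmi vtr ild lrmz jkjc esda jmv bfuvp jxg bhr afjeq yzuvt ywv mcwm kzn njxpz
Hunk 2: at line 13 remove [mcwm,kzn] add [gnjrt] -> 15 lines: emmi vtr ild lrmz jkjc esda jmv bfuvp jxg bhr afjeq yzuvt ywv gnjrt njxpz
Hunk 3: at line 7 remove [jxg] add [simxq,uthoz] -> 16 lines: emmi vtr ild lrmz jkjc esda jmv bfuvp simxq uthoz bhr afjeq yzuvt ywv gnjrt njxpz
Hunk 4: at line 8 remove [simxq] add [nlx,jotdv] -> 17 lines: emmi vtr ild lrmz jkjc esda jmv bfuvp nlx jotdv uthoz bhr afjeq yzuvt ywv gnjrt njxpz
Hunk 5: at line 13 remove [yzuvt] add [vzegk] -> 17 lines: emmi vtr ild lrmz jkjc esda jmv bfuvp nlx jotdv uthoz bhr afjeq vzegk ywv gnjrt njxpz
Hunk 6: at line 8 remove [nlx] add [nzrm,etwz,ppfk] -> 19 lines: emmi vtr ild lrmz jkjc esda jmv bfuvp nzrm etwz ppfk jotdv uthoz bhr afjeq vzegk ywv gnjrt njxpz
Hunk 7: at line 7 remove [nzrm,etwz,ppfk] add [zbgo] -> 17 lines: emmi vtr ild lrmz jkjc esda jmv bfuvp zbgo jotdv uthoz bhr afjeq vzegk ywv gnjrt njxpz
Final line count: 17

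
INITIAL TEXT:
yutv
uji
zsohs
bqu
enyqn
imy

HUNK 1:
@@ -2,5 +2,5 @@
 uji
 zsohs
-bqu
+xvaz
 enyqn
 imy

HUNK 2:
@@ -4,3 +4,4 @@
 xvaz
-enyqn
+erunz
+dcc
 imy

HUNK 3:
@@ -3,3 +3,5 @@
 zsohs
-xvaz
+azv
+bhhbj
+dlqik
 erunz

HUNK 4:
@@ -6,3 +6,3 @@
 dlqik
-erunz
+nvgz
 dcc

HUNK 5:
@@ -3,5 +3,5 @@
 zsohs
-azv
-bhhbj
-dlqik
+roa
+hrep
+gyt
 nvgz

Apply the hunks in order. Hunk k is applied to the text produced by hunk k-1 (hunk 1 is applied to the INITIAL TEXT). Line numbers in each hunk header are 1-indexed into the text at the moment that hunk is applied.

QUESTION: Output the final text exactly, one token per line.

Answer: yutv
uji
zsohs
roa
hrep
gyt
nvgz
dcc
imy

Derivation:
Hunk 1: at line 2 remove [bqu] add [xvaz] -> 6 lines: yutv uji zsohs xvaz enyqn imy
Hunk 2: at line 4 remove [enyqn] add [erunz,dcc] -> 7 lines: yutv uji zsohs xvaz erunz dcc imy
Hunk 3: at line 3 remove [xvaz] add [azv,bhhbj,dlqik] -> 9 lines: yutv uji zsohs azv bhhbj dlqik erunz dcc imy
Hunk 4: at line 6 remove [erunz] add [nvgz] -> 9 lines: yutv uji zsohs azv bhhbj dlqik nvgz dcc imy
Hunk 5: at line 3 remove [azv,bhhbj,dlqik] add [roa,hrep,gyt] -> 9 lines: yutv uji zsohs roa hrep gyt nvgz dcc imy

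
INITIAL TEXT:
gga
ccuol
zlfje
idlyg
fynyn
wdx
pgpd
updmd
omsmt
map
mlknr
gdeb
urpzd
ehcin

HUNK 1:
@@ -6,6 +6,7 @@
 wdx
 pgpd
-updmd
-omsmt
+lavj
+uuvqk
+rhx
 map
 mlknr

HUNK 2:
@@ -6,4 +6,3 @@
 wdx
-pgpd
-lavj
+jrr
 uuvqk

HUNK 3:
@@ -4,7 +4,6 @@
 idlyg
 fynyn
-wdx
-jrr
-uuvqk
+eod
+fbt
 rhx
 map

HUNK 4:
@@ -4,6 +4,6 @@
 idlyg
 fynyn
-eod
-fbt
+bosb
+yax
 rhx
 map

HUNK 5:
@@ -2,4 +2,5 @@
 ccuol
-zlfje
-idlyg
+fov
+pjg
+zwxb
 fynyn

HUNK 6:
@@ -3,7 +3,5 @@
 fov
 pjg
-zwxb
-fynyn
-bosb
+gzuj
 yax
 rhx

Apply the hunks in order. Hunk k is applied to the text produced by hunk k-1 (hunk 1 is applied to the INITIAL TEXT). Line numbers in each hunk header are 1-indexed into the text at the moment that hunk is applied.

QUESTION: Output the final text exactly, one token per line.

Hunk 1: at line 6 remove [updmd,omsmt] add [lavj,uuvqk,rhx] -> 15 lines: gga ccuol zlfje idlyg fynyn wdx pgpd lavj uuvqk rhx map mlknr gdeb urpzd ehcin
Hunk 2: at line 6 remove [pgpd,lavj] add [jrr] -> 14 lines: gga ccuol zlfje idlyg fynyn wdx jrr uuvqk rhx map mlknr gdeb urpzd ehcin
Hunk 3: at line 4 remove [wdx,jrr,uuvqk] add [eod,fbt] -> 13 lines: gga ccuol zlfje idlyg fynyn eod fbt rhx map mlknr gdeb urpzd ehcin
Hunk 4: at line 4 remove [eod,fbt] add [bosb,yax] -> 13 lines: gga ccuol zlfje idlyg fynyn bosb yax rhx map mlknr gdeb urpzd ehcin
Hunk 5: at line 2 remove [zlfje,idlyg] add [fov,pjg,zwxb] -> 14 lines: gga ccuol fov pjg zwxb fynyn bosb yax rhx map mlknr gdeb urpzd ehcin
Hunk 6: at line 3 remove [zwxb,fynyn,bosb] add [gzuj] -> 12 lines: gga ccuol fov pjg gzuj yax rhx map mlknr gdeb urpzd ehcin

Answer: gga
ccuol
fov
pjg
gzuj
yax
rhx
map
mlknr
gdeb
urpzd
ehcin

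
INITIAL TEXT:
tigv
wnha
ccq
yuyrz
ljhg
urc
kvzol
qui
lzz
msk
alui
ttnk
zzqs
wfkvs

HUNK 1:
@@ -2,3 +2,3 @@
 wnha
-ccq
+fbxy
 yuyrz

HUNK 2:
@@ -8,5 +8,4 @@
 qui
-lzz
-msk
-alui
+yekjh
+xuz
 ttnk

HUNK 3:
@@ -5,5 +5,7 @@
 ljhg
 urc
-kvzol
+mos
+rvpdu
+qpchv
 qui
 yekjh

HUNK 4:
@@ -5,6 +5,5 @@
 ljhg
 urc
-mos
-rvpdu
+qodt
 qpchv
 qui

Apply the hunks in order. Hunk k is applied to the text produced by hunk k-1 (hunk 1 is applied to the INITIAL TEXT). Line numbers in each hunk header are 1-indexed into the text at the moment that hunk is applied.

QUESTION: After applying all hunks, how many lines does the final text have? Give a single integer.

Answer: 14

Derivation:
Hunk 1: at line 2 remove [ccq] add [fbxy] -> 14 lines: tigv wnha fbxy yuyrz ljhg urc kvzol qui lzz msk alui ttnk zzqs wfkvs
Hunk 2: at line 8 remove [lzz,msk,alui] add [yekjh,xuz] -> 13 lines: tigv wnha fbxy yuyrz ljhg urc kvzol qui yekjh xuz ttnk zzqs wfkvs
Hunk 3: at line 5 remove [kvzol] add [mos,rvpdu,qpchv] -> 15 lines: tigv wnha fbxy yuyrz ljhg urc mos rvpdu qpchv qui yekjh xuz ttnk zzqs wfkvs
Hunk 4: at line 5 remove [mos,rvpdu] add [qodt] -> 14 lines: tigv wnha fbxy yuyrz ljhg urc qodt qpchv qui yekjh xuz ttnk zzqs wfkvs
Final line count: 14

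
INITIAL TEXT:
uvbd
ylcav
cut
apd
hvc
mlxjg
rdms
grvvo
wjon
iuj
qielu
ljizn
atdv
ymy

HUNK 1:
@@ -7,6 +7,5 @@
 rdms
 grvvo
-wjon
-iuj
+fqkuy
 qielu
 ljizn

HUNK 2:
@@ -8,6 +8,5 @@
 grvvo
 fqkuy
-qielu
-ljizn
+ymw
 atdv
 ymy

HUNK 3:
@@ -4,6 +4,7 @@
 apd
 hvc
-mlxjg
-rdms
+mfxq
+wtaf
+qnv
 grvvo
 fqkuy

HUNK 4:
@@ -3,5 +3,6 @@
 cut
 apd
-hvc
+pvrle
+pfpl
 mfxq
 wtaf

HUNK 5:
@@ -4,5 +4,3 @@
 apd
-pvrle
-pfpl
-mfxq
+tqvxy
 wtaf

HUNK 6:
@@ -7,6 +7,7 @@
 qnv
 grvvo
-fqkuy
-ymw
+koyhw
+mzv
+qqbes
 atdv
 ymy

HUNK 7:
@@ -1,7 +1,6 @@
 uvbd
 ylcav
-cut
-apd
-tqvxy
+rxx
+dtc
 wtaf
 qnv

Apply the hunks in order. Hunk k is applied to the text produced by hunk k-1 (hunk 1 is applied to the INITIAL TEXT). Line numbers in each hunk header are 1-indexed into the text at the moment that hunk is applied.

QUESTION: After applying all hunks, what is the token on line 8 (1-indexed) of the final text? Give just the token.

Answer: koyhw

Derivation:
Hunk 1: at line 7 remove [wjon,iuj] add [fqkuy] -> 13 lines: uvbd ylcav cut apd hvc mlxjg rdms grvvo fqkuy qielu ljizn atdv ymy
Hunk 2: at line 8 remove [qielu,ljizn] add [ymw] -> 12 lines: uvbd ylcav cut apd hvc mlxjg rdms grvvo fqkuy ymw atdv ymy
Hunk 3: at line 4 remove [mlxjg,rdms] add [mfxq,wtaf,qnv] -> 13 lines: uvbd ylcav cut apd hvc mfxq wtaf qnv grvvo fqkuy ymw atdv ymy
Hunk 4: at line 3 remove [hvc] add [pvrle,pfpl] -> 14 lines: uvbd ylcav cut apd pvrle pfpl mfxq wtaf qnv grvvo fqkuy ymw atdv ymy
Hunk 5: at line 4 remove [pvrle,pfpl,mfxq] add [tqvxy] -> 12 lines: uvbd ylcav cut apd tqvxy wtaf qnv grvvo fqkuy ymw atdv ymy
Hunk 6: at line 7 remove [fqkuy,ymw] add [koyhw,mzv,qqbes] -> 13 lines: uvbd ylcav cut apd tqvxy wtaf qnv grvvo koyhw mzv qqbes atdv ymy
Hunk 7: at line 1 remove [cut,apd,tqvxy] add [rxx,dtc] -> 12 lines: uvbd ylcav rxx dtc wtaf qnv grvvo koyhw mzv qqbes atdv ymy
Final line 8: koyhw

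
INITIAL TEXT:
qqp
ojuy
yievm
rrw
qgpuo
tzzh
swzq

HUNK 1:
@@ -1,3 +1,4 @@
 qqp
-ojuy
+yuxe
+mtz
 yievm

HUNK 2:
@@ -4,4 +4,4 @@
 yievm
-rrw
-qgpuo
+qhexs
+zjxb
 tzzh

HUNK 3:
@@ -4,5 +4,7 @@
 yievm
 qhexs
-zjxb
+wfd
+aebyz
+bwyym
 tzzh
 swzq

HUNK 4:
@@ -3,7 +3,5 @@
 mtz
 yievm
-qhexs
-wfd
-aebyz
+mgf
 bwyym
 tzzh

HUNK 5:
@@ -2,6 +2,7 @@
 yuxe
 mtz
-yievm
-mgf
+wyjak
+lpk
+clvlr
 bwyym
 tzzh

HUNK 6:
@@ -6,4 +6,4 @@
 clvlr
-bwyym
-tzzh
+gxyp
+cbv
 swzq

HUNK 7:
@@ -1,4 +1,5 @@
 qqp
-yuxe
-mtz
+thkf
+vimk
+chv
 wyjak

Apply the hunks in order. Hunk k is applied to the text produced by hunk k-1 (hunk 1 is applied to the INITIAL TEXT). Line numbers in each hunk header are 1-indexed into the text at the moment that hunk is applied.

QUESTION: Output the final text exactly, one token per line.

Hunk 1: at line 1 remove [ojuy] add [yuxe,mtz] -> 8 lines: qqp yuxe mtz yievm rrw qgpuo tzzh swzq
Hunk 2: at line 4 remove [rrw,qgpuo] add [qhexs,zjxb] -> 8 lines: qqp yuxe mtz yievm qhexs zjxb tzzh swzq
Hunk 3: at line 4 remove [zjxb] add [wfd,aebyz,bwyym] -> 10 lines: qqp yuxe mtz yievm qhexs wfd aebyz bwyym tzzh swzq
Hunk 4: at line 3 remove [qhexs,wfd,aebyz] add [mgf] -> 8 lines: qqp yuxe mtz yievm mgf bwyym tzzh swzq
Hunk 5: at line 2 remove [yievm,mgf] add [wyjak,lpk,clvlr] -> 9 lines: qqp yuxe mtz wyjak lpk clvlr bwyym tzzh swzq
Hunk 6: at line 6 remove [bwyym,tzzh] add [gxyp,cbv] -> 9 lines: qqp yuxe mtz wyjak lpk clvlr gxyp cbv swzq
Hunk 7: at line 1 remove [yuxe,mtz] add [thkf,vimk,chv] -> 10 lines: qqp thkf vimk chv wyjak lpk clvlr gxyp cbv swzq

Answer: qqp
thkf
vimk
chv
wyjak
lpk
clvlr
gxyp
cbv
swzq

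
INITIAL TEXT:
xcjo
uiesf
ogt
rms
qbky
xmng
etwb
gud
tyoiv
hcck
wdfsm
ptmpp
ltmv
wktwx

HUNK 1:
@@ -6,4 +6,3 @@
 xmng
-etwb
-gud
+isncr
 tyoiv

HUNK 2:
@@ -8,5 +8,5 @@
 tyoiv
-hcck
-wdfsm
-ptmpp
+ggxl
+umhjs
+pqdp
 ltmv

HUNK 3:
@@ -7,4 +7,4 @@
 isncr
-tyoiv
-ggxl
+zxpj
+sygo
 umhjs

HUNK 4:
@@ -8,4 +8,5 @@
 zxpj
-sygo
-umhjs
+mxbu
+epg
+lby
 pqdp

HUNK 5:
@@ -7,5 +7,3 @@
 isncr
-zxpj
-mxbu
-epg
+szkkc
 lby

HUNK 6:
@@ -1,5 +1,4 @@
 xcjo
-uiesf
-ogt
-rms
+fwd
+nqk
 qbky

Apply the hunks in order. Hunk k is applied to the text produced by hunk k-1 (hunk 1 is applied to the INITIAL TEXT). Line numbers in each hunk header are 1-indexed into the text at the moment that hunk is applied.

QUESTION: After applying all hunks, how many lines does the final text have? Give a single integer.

Answer: 11

Derivation:
Hunk 1: at line 6 remove [etwb,gud] add [isncr] -> 13 lines: xcjo uiesf ogt rms qbky xmng isncr tyoiv hcck wdfsm ptmpp ltmv wktwx
Hunk 2: at line 8 remove [hcck,wdfsm,ptmpp] add [ggxl,umhjs,pqdp] -> 13 lines: xcjo uiesf ogt rms qbky xmng isncr tyoiv ggxl umhjs pqdp ltmv wktwx
Hunk 3: at line 7 remove [tyoiv,ggxl] add [zxpj,sygo] -> 13 lines: xcjo uiesf ogt rms qbky xmng isncr zxpj sygo umhjs pqdp ltmv wktwx
Hunk 4: at line 8 remove [sygo,umhjs] add [mxbu,epg,lby] -> 14 lines: xcjo uiesf ogt rms qbky xmng isncr zxpj mxbu epg lby pqdp ltmv wktwx
Hunk 5: at line 7 remove [zxpj,mxbu,epg] add [szkkc] -> 12 lines: xcjo uiesf ogt rms qbky xmng isncr szkkc lby pqdp ltmv wktwx
Hunk 6: at line 1 remove [uiesf,ogt,rms] add [fwd,nqk] -> 11 lines: xcjo fwd nqk qbky xmng isncr szkkc lby pqdp ltmv wktwx
Final line count: 11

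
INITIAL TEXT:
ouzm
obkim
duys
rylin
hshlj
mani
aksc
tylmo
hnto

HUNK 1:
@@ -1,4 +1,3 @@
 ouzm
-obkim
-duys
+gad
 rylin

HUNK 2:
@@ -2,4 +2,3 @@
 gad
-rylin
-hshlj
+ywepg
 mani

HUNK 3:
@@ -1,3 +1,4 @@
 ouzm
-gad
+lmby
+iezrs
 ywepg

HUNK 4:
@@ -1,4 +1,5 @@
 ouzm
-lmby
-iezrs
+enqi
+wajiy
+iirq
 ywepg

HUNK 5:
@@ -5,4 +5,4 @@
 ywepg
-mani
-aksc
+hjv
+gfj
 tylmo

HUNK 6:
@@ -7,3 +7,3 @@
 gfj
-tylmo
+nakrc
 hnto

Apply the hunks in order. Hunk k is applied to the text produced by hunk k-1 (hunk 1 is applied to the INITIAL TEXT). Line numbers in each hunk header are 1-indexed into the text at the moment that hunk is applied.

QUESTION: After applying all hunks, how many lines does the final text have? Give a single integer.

Answer: 9

Derivation:
Hunk 1: at line 1 remove [obkim,duys] add [gad] -> 8 lines: ouzm gad rylin hshlj mani aksc tylmo hnto
Hunk 2: at line 2 remove [rylin,hshlj] add [ywepg] -> 7 lines: ouzm gad ywepg mani aksc tylmo hnto
Hunk 3: at line 1 remove [gad] add [lmby,iezrs] -> 8 lines: ouzm lmby iezrs ywepg mani aksc tylmo hnto
Hunk 4: at line 1 remove [lmby,iezrs] add [enqi,wajiy,iirq] -> 9 lines: ouzm enqi wajiy iirq ywepg mani aksc tylmo hnto
Hunk 5: at line 5 remove [mani,aksc] add [hjv,gfj] -> 9 lines: ouzm enqi wajiy iirq ywepg hjv gfj tylmo hnto
Hunk 6: at line 7 remove [tylmo] add [nakrc] -> 9 lines: ouzm enqi wajiy iirq ywepg hjv gfj nakrc hnto
Final line count: 9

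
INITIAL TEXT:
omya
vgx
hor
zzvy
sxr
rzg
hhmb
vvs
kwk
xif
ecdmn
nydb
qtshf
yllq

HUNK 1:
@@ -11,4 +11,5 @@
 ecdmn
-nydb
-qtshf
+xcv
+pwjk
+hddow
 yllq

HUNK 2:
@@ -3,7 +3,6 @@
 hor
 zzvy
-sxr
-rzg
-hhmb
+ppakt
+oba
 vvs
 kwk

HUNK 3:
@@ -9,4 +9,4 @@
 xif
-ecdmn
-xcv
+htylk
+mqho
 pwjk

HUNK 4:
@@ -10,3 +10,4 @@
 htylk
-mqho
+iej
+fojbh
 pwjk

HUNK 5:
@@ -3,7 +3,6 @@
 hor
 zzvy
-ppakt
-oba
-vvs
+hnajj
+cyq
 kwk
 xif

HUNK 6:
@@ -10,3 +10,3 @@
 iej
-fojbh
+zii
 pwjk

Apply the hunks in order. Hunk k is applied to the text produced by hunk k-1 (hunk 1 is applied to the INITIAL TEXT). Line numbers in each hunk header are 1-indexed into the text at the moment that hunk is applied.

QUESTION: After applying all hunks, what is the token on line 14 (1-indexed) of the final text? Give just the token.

Answer: yllq

Derivation:
Hunk 1: at line 11 remove [nydb,qtshf] add [xcv,pwjk,hddow] -> 15 lines: omya vgx hor zzvy sxr rzg hhmb vvs kwk xif ecdmn xcv pwjk hddow yllq
Hunk 2: at line 3 remove [sxr,rzg,hhmb] add [ppakt,oba] -> 14 lines: omya vgx hor zzvy ppakt oba vvs kwk xif ecdmn xcv pwjk hddow yllq
Hunk 3: at line 9 remove [ecdmn,xcv] add [htylk,mqho] -> 14 lines: omya vgx hor zzvy ppakt oba vvs kwk xif htylk mqho pwjk hddow yllq
Hunk 4: at line 10 remove [mqho] add [iej,fojbh] -> 15 lines: omya vgx hor zzvy ppakt oba vvs kwk xif htylk iej fojbh pwjk hddow yllq
Hunk 5: at line 3 remove [ppakt,oba,vvs] add [hnajj,cyq] -> 14 lines: omya vgx hor zzvy hnajj cyq kwk xif htylk iej fojbh pwjk hddow yllq
Hunk 6: at line 10 remove [fojbh] add [zii] -> 14 lines: omya vgx hor zzvy hnajj cyq kwk xif htylk iej zii pwjk hddow yllq
Final line 14: yllq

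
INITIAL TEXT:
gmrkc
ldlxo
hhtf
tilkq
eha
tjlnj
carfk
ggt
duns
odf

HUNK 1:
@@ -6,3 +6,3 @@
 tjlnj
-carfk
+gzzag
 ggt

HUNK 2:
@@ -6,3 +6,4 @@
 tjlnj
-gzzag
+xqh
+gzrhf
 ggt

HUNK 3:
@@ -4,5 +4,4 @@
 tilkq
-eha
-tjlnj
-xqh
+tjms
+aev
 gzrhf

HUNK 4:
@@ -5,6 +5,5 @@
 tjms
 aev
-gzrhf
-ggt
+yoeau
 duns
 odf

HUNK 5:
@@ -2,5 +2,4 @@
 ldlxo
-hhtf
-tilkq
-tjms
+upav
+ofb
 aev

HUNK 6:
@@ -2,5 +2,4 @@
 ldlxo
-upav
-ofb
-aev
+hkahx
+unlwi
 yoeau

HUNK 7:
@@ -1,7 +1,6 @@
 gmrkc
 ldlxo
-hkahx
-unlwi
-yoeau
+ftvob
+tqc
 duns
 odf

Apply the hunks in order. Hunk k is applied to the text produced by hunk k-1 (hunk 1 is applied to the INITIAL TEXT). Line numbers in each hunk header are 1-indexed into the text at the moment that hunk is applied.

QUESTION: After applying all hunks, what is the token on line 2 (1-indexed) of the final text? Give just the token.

Answer: ldlxo

Derivation:
Hunk 1: at line 6 remove [carfk] add [gzzag] -> 10 lines: gmrkc ldlxo hhtf tilkq eha tjlnj gzzag ggt duns odf
Hunk 2: at line 6 remove [gzzag] add [xqh,gzrhf] -> 11 lines: gmrkc ldlxo hhtf tilkq eha tjlnj xqh gzrhf ggt duns odf
Hunk 3: at line 4 remove [eha,tjlnj,xqh] add [tjms,aev] -> 10 lines: gmrkc ldlxo hhtf tilkq tjms aev gzrhf ggt duns odf
Hunk 4: at line 5 remove [gzrhf,ggt] add [yoeau] -> 9 lines: gmrkc ldlxo hhtf tilkq tjms aev yoeau duns odf
Hunk 5: at line 2 remove [hhtf,tilkq,tjms] add [upav,ofb] -> 8 lines: gmrkc ldlxo upav ofb aev yoeau duns odf
Hunk 6: at line 2 remove [upav,ofb,aev] add [hkahx,unlwi] -> 7 lines: gmrkc ldlxo hkahx unlwi yoeau duns odf
Hunk 7: at line 1 remove [hkahx,unlwi,yoeau] add [ftvob,tqc] -> 6 lines: gmrkc ldlxo ftvob tqc duns odf
Final line 2: ldlxo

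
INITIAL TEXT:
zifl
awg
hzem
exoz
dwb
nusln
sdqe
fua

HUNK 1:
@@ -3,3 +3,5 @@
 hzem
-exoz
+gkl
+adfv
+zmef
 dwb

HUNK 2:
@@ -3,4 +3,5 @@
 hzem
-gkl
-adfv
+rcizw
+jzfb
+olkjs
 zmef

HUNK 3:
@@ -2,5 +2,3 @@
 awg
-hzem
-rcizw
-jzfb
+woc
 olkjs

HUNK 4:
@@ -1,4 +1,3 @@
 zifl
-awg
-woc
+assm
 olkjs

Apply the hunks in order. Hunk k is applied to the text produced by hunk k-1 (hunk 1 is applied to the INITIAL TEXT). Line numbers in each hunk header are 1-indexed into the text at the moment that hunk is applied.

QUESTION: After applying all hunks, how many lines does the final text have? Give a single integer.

Hunk 1: at line 3 remove [exoz] add [gkl,adfv,zmef] -> 10 lines: zifl awg hzem gkl adfv zmef dwb nusln sdqe fua
Hunk 2: at line 3 remove [gkl,adfv] add [rcizw,jzfb,olkjs] -> 11 lines: zifl awg hzem rcizw jzfb olkjs zmef dwb nusln sdqe fua
Hunk 3: at line 2 remove [hzem,rcizw,jzfb] add [woc] -> 9 lines: zifl awg woc olkjs zmef dwb nusln sdqe fua
Hunk 4: at line 1 remove [awg,woc] add [assm] -> 8 lines: zifl assm olkjs zmef dwb nusln sdqe fua
Final line count: 8

Answer: 8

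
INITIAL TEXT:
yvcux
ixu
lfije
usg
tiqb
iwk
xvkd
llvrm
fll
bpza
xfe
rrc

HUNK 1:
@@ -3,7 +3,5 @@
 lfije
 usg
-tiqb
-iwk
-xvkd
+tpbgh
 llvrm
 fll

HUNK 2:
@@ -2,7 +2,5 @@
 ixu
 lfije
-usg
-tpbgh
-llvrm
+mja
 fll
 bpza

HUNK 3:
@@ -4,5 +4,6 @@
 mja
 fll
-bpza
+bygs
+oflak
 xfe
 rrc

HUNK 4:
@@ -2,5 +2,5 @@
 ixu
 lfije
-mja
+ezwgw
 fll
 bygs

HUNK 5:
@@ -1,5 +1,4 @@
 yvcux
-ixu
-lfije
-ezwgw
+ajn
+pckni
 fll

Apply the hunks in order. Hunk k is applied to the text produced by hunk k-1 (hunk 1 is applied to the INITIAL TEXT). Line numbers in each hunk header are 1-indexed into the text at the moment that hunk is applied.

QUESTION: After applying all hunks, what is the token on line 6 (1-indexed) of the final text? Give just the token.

Hunk 1: at line 3 remove [tiqb,iwk,xvkd] add [tpbgh] -> 10 lines: yvcux ixu lfije usg tpbgh llvrm fll bpza xfe rrc
Hunk 2: at line 2 remove [usg,tpbgh,llvrm] add [mja] -> 8 lines: yvcux ixu lfije mja fll bpza xfe rrc
Hunk 3: at line 4 remove [bpza] add [bygs,oflak] -> 9 lines: yvcux ixu lfije mja fll bygs oflak xfe rrc
Hunk 4: at line 2 remove [mja] add [ezwgw] -> 9 lines: yvcux ixu lfije ezwgw fll bygs oflak xfe rrc
Hunk 5: at line 1 remove [ixu,lfije,ezwgw] add [ajn,pckni] -> 8 lines: yvcux ajn pckni fll bygs oflak xfe rrc
Final line 6: oflak

Answer: oflak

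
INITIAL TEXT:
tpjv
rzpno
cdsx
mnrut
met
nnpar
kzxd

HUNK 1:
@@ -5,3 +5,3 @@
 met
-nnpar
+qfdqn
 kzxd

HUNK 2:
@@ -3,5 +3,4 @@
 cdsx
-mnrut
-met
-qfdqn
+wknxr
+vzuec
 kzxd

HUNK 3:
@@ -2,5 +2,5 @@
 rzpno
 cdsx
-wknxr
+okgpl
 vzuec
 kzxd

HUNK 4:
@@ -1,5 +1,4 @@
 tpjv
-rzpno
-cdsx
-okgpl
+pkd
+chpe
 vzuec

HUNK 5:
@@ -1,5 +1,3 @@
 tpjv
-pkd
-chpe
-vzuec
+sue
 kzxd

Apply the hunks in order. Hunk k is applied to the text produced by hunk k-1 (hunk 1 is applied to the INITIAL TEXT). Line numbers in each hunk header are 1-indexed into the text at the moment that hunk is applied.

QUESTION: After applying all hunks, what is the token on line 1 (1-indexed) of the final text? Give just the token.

Answer: tpjv

Derivation:
Hunk 1: at line 5 remove [nnpar] add [qfdqn] -> 7 lines: tpjv rzpno cdsx mnrut met qfdqn kzxd
Hunk 2: at line 3 remove [mnrut,met,qfdqn] add [wknxr,vzuec] -> 6 lines: tpjv rzpno cdsx wknxr vzuec kzxd
Hunk 3: at line 2 remove [wknxr] add [okgpl] -> 6 lines: tpjv rzpno cdsx okgpl vzuec kzxd
Hunk 4: at line 1 remove [rzpno,cdsx,okgpl] add [pkd,chpe] -> 5 lines: tpjv pkd chpe vzuec kzxd
Hunk 5: at line 1 remove [pkd,chpe,vzuec] add [sue] -> 3 lines: tpjv sue kzxd
Final line 1: tpjv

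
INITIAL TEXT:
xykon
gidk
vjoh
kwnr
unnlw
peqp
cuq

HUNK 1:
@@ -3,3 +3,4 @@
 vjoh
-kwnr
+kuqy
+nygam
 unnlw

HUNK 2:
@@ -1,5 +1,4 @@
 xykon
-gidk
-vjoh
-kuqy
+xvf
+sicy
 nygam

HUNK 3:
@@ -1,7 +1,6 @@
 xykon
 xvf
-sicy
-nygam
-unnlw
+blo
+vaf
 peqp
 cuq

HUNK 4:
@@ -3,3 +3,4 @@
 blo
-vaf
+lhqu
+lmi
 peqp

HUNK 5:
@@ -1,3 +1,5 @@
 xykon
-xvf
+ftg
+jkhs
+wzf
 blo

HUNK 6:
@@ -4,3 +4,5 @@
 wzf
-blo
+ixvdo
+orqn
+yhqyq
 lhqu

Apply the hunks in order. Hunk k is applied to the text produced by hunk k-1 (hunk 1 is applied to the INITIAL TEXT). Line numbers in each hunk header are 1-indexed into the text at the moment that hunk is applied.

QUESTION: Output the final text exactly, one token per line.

Hunk 1: at line 3 remove [kwnr] add [kuqy,nygam] -> 8 lines: xykon gidk vjoh kuqy nygam unnlw peqp cuq
Hunk 2: at line 1 remove [gidk,vjoh,kuqy] add [xvf,sicy] -> 7 lines: xykon xvf sicy nygam unnlw peqp cuq
Hunk 3: at line 1 remove [sicy,nygam,unnlw] add [blo,vaf] -> 6 lines: xykon xvf blo vaf peqp cuq
Hunk 4: at line 3 remove [vaf] add [lhqu,lmi] -> 7 lines: xykon xvf blo lhqu lmi peqp cuq
Hunk 5: at line 1 remove [xvf] add [ftg,jkhs,wzf] -> 9 lines: xykon ftg jkhs wzf blo lhqu lmi peqp cuq
Hunk 6: at line 4 remove [blo] add [ixvdo,orqn,yhqyq] -> 11 lines: xykon ftg jkhs wzf ixvdo orqn yhqyq lhqu lmi peqp cuq

Answer: xykon
ftg
jkhs
wzf
ixvdo
orqn
yhqyq
lhqu
lmi
peqp
cuq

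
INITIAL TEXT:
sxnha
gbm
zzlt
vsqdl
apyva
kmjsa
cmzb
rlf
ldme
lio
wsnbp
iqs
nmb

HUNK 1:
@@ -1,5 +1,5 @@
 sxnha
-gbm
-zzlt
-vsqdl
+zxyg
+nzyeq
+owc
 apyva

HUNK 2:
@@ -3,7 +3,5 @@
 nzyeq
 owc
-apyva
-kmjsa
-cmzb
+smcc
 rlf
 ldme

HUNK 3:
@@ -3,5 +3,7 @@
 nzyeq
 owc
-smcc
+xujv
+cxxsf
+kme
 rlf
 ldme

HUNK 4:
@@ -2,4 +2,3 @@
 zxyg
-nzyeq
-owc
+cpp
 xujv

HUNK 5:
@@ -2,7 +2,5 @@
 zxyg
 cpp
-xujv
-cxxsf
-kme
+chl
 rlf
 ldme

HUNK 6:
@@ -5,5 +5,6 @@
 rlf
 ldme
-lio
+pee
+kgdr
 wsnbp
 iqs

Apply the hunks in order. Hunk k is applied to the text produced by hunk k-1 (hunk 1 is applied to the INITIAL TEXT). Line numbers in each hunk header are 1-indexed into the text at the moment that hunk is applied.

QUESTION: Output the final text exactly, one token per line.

Answer: sxnha
zxyg
cpp
chl
rlf
ldme
pee
kgdr
wsnbp
iqs
nmb

Derivation:
Hunk 1: at line 1 remove [gbm,zzlt,vsqdl] add [zxyg,nzyeq,owc] -> 13 lines: sxnha zxyg nzyeq owc apyva kmjsa cmzb rlf ldme lio wsnbp iqs nmb
Hunk 2: at line 3 remove [apyva,kmjsa,cmzb] add [smcc] -> 11 lines: sxnha zxyg nzyeq owc smcc rlf ldme lio wsnbp iqs nmb
Hunk 3: at line 3 remove [smcc] add [xujv,cxxsf,kme] -> 13 lines: sxnha zxyg nzyeq owc xujv cxxsf kme rlf ldme lio wsnbp iqs nmb
Hunk 4: at line 2 remove [nzyeq,owc] add [cpp] -> 12 lines: sxnha zxyg cpp xujv cxxsf kme rlf ldme lio wsnbp iqs nmb
Hunk 5: at line 2 remove [xujv,cxxsf,kme] add [chl] -> 10 lines: sxnha zxyg cpp chl rlf ldme lio wsnbp iqs nmb
Hunk 6: at line 5 remove [lio] add [pee,kgdr] -> 11 lines: sxnha zxyg cpp chl rlf ldme pee kgdr wsnbp iqs nmb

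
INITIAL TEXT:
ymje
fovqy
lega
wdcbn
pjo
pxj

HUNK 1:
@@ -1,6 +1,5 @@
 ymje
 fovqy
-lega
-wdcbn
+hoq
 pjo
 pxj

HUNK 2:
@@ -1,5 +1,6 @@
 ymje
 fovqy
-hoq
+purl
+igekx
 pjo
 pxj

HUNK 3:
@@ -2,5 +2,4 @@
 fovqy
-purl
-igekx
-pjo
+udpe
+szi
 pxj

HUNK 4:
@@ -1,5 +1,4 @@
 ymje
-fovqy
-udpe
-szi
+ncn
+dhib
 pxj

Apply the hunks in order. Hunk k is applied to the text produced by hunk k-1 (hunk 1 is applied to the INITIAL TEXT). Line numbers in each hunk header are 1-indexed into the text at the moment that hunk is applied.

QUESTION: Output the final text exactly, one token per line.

Answer: ymje
ncn
dhib
pxj

Derivation:
Hunk 1: at line 1 remove [lega,wdcbn] add [hoq] -> 5 lines: ymje fovqy hoq pjo pxj
Hunk 2: at line 1 remove [hoq] add [purl,igekx] -> 6 lines: ymje fovqy purl igekx pjo pxj
Hunk 3: at line 2 remove [purl,igekx,pjo] add [udpe,szi] -> 5 lines: ymje fovqy udpe szi pxj
Hunk 4: at line 1 remove [fovqy,udpe,szi] add [ncn,dhib] -> 4 lines: ymje ncn dhib pxj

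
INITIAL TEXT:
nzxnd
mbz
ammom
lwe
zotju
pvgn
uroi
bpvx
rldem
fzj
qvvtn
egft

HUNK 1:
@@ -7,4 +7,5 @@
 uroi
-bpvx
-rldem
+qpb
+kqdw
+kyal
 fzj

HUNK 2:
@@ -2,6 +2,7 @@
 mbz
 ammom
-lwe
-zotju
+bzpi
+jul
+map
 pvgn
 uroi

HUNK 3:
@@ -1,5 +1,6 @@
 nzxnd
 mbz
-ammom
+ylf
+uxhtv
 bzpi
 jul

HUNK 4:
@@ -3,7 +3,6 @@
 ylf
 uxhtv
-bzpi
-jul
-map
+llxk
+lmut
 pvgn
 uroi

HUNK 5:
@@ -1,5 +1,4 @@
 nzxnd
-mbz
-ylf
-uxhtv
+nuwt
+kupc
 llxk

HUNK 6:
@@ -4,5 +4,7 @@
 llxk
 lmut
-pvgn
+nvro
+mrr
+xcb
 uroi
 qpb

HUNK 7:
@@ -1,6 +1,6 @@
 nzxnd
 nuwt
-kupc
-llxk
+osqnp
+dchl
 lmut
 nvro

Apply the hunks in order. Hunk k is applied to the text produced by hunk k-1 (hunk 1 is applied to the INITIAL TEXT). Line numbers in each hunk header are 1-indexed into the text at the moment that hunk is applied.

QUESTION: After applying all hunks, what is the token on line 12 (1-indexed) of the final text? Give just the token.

Hunk 1: at line 7 remove [bpvx,rldem] add [qpb,kqdw,kyal] -> 13 lines: nzxnd mbz ammom lwe zotju pvgn uroi qpb kqdw kyal fzj qvvtn egft
Hunk 2: at line 2 remove [lwe,zotju] add [bzpi,jul,map] -> 14 lines: nzxnd mbz ammom bzpi jul map pvgn uroi qpb kqdw kyal fzj qvvtn egft
Hunk 3: at line 1 remove [ammom] add [ylf,uxhtv] -> 15 lines: nzxnd mbz ylf uxhtv bzpi jul map pvgn uroi qpb kqdw kyal fzj qvvtn egft
Hunk 4: at line 3 remove [bzpi,jul,map] add [llxk,lmut] -> 14 lines: nzxnd mbz ylf uxhtv llxk lmut pvgn uroi qpb kqdw kyal fzj qvvtn egft
Hunk 5: at line 1 remove [mbz,ylf,uxhtv] add [nuwt,kupc] -> 13 lines: nzxnd nuwt kupc llxk lmut pvgn uroi qpb kqdw kyal fzj qvvtn egft
Hunk 6: at line 4 remove [pvgn] add [nvro,mrr,xcb] -> 15 lines: nzxnd nuwt kupc llxk lmut nvro mrr xcb uroi qpb kqdw kyal fzj qvvtn egft
Hunk 7: at line 1 remove [kupc,llxk] add [osqnp,dchl] -> 15 lines: nzxnd nuwt osqnp dchl lmut nvro mrr xcb uroi qpb kqdw kyal fzj qvvtn egft
Final line 12: kyal

Answer: kyal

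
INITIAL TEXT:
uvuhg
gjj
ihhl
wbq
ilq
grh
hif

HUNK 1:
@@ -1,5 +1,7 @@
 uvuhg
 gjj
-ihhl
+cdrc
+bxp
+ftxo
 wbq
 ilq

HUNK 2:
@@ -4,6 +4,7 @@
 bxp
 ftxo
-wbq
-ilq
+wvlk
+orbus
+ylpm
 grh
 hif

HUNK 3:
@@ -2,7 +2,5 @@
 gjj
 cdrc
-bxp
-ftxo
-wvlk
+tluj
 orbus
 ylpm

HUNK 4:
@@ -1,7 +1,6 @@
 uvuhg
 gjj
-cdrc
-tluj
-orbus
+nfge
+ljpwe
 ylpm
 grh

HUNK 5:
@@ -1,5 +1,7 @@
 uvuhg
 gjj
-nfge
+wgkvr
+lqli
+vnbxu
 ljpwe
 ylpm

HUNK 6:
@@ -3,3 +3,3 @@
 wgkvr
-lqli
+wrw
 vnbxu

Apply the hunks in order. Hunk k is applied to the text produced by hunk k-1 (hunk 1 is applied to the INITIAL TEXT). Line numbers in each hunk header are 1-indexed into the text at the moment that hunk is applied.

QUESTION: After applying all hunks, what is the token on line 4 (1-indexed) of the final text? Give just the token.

Hunk 1: at line 1 remove [ihhl] add [cdrc,bxp,ftxo] -> 9 lines: uvuhg gjj cdrc bxp ftxo wbq ilq grh hif
Hunk 2: at line 4 remove [wbq,ilq] add [wvlk,orbus,ylpm] -> 10 lines: uvuhg gjj cdrc bxp ftxo wvlk orbus ylpm grh hif
Hunk 3: at line 2 remove [bxp,ftxo,wvlk] add [tluj] -> 8 lines: uvuhg gjj cdrc tluj orbus ylpm grh hif
Hunk 4: at line 1 remove [cdrc,tluj,orbus] add [nfge,ljpwe] -> 7 lines: uvuhg gjj nfge ljpwe ylpm grh hif
Hunk 5: at line 1 remove [nfge] add [wgkvr,lqli,vnbxu] -> 9 lines: uvuhg gjj wgkvr lqli vnbxu ljpwe ylpm grh hif
Hunk 6: at line 3 remove [lqli] add [wrw] -> 9 lines: uvuhg gjj wgkvr wrw vnbxu ljpwe ylpm grh hif
Final line 4: wrw

Answer: wrw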